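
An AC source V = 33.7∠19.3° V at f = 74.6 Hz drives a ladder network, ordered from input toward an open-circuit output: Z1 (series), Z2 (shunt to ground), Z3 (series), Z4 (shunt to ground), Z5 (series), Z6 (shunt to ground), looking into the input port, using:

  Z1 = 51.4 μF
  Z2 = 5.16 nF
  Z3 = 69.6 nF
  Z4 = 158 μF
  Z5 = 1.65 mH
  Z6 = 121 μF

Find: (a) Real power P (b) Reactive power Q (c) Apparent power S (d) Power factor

Step 1 — Angular frequency: ω = 2π·f = 2π·74.6 = 468.7 rad/s.
Step 2 — Component impedances:
  Z1: Z = 1/(jωC) = -j/(ω·C) = 0 - j41.51 Ω
  Z2: Z = 1/(jωC) = -j/(ω·C) = 0 - j4.135e+05 Ω
  Z3: Z = 1/(jωC) = -j/(ω·C) = 0 - j3.065e+04 Ω
  Z4: Z = 1/(jωC) = -j/(ω·C) = 0 - j13.5 Ω
  Z5: Z = jωL = j·468.7·0.00165 = 0 + j0.7734 Ω
  Z6: Z = 1/(jωC) = -j/(ω·C) = 0 - j17.63 Ω
Step 3 — Ladder network (open output): work backward from the far end, alternating series and parallel combinations. Z_in = 0 - j2.859e+04 Ω = 2.859e+04∠-90.0° Ω.
Step 4 — Source phasor: V = 33.7∠19.3° V = 31.81 + j11.14 V.
Step 5 — Current: I = V / Z = -0.0003897 + j0.001113 A = 0.001179∠109.3° A.
Step 6 — Complex power: S = V·I* = 0 - j0.03973 VA.
Step 7 — Real power: P = Re(S) = 0 W.
Step 8 — Reactive power: Q = Im(S) = -0.03973 VAR.
Step 9 — Apparent power: |S| = 0.03973 VA.
Step 10 — Power factor: PF = P/|S| = 0 (leading).

(a) P = 0 W  (b) Q = -0.03973 VAR  (c) S = 0.03973 VA  (d) PF = 0 (leading)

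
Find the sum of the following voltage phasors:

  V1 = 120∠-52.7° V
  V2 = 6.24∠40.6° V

Step 1 — Convert each phasor to rectangular form:
  V1 = 120·(cos(-52.7°) + j·sin(-52.7°)) = 72.72 - j95.46 V
  V2 = 6.24·(cos(40.6°) + j·sin(40.6°)) = 4.738 + j4.061 V
Step 2 — Sum components: V_total = 77.46 - j91.4 V.
Step 3 — Convert to polar: |V_total| = 119.8 V, ∠V_total = -49.7°.

V_total = 119.8∠-49.7° V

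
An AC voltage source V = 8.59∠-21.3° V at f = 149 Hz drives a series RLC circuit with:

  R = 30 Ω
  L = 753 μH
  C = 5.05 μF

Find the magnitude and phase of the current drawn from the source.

Step 1 — Angular frequency: ω = 2π·f = 2π·149 = 936.2 rad/s.
Step 2 — Component impedances:
  R: Z = R = 30 Ω
  L: Z = jωL = j·936.2·0.000753 = 0 + j0.705 Ω
  C: Z = 1/(jωC) = -j/(ω·C) = 0 - j211.5 Ω
Step 3 — Series combination: Z_total = R + L + C = 30 - j210.8 Ω = 212.9∠-81.9° Ω.
Step 4 — Source phasor: V = 8.59∠-21.3° V = 8.003 - j3.12 V.
Step 5 — Ohm's law: I = V / Z_total = (8.003 - j3.12) / (30 - j210.8) = 0.0198 + j0.03515 A.
Step 6 — Convert to polar: |I| = 0.04034 A, ∠I = 60.6°.

I = 0.04034∠60.6° A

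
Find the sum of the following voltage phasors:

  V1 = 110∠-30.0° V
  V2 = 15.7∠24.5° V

Step 1 — Convert each phasor to rectangular form:
  V1 = 110·(cos(-30.0°) + j·sin(-30.0°)) = 95.26 - j55 V
  V2 = 15.7·(cos(24.5°) + j·sin(24.5°)) = 14.29 + j6.511 V
Step 2 — Sum components: V_total = 109.5 - j48.49 V.
Step 3 — Convert to polar: |V_total| = 119.8 V, ∠V_total = -23.9°.

V_total = 119.8∠-23.9° V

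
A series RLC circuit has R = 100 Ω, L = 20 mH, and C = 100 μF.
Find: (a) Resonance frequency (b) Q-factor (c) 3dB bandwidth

Step 1 — Resonance condition Im(Z)=0 gives ω₀ = 1/√(LC).
Step 2 — ω₀ = 1/√(0.02·0.0001) = 707.1 rad/s.
Step 3 — f₀ = ω₀/(2π) = 112.5 Hz.
Step 4 — Series Q: Q = ω₀L/R = 707.1·0.02/100 = 0.1414.
Step 5 — 3dB bandwidth: Δω = ω₀/Q = 5000 rad/s; BW = Δω/(2π) = 795.8 Hz.

(a) f₀ = 112.5 Hz  (b) Q = 0.1414  (c) BW = 795.8 Hz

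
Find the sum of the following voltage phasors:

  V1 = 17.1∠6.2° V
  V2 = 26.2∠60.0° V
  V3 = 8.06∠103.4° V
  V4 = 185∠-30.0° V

Step 1 — Convert each phasor to rectangular form:
  V1 = 17.1·(cos(6.2°) + j·sin(6.2°)) = 17 + j1.847 V
  V2 = 26.2·(cos(60.0°) + j·sin(60.0°)) = 13.1 + j22.69 V
  V3 = 8.06·(cos(103.4°) + j·sin(103.4°)) = -1.868 + j7.841 V
  V4 = 185·(cos(-30.0°) + j·sin(-30.0°)) = 160.2 - j92.5 V
Step 2 — Sum components: V_total = 188.4 - j60.12 V.
Step 3 — Convert to polar: |V_total| = 197.8 V, ∠V_total = -17.7°.

V_total = 197.8∠-17.7° V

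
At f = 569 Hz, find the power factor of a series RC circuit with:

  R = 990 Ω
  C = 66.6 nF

Step 1 — Angular frequency: ω = 2π·f = 2π·569 = 3575 rad/s.
Step 2 — Component impedances:
  R: Z = R = 990 Ω
  C: Z = 1/(jωC) = -j/(ω·C) = 0 - j4200 Ω
Step 3 — Series combination: Z_total = R + C = 990 - j4200 Ω = 4315∠-76.7° Ω.
Step 4 — Power factor: PF = cos(φ) = Re(Z)/|Z| = 990/4315 = 0.2294.
Step 5 — Type: Im(Z) = -4200 ⇒ leading (phase φ = -76.7°).

PF = 0.2294 (leading, φ = -76.7°)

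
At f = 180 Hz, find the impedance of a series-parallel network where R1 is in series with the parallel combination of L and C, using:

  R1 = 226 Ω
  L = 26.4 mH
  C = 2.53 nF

Step 1 — Angular frequency: ω = 2π·f = 2π·180 = 1131 rad/s.
Step 2 — Component impedances:
  R1: Z = R = 226 Ω
  L: Z = jωL = j·1131·0.0264 = 0 + j29.86 Ω
  C: Z = 1/(jωC) = -j/(ω·C) = 0 - j3.495e+05 Ω
Step 3 — Parallel branch: L || C = 1/(1/L + 1/C) = 0 + j29.86 Ω.
Step 4 — Series with R1: Z_total = R1 + (L || C) = 226 + j29.86 Ω = 228∠7.5° Ω.

Z = 226 + j29.86 Ω = 228∠7.5° Ω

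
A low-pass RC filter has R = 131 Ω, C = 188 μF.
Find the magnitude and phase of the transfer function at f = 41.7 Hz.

Step 1 — Angular frequency: ω = 2π·41.7 = 262 rad/s.
Step 2 — Transfer function: H(jω) = 1/(1 + jωRC).
Step 3 — Denominator: 1 + jωRC = 1 + j·262·131·0.000188 = 1 + j6.453.
Step 4 — H = 0.02345 - j0.1513.
Step 5 — Magnitude: |H| = 0.1531 (-16.3 dB); phase: φ = -81.2°.

|H| = 0.1531 (-16.3 dB), φ = -81.2°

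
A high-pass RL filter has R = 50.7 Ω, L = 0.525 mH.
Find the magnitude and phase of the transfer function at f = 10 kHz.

Step 1 — Angular frequency: ω = 2π·1e+04 = 6.283e+04 rad/s.
Step 2 — Transfer function: H(jω) = jωL/(R + jωL).
Step 3 — Numerator jωL = j·32.99; denominator R + jωL = 50.7 + j32.99.
Step 4 — H = 0.2974 + j0.4571.
Step 5 — Magnitude: |H| = 0.5454 (-5.3 dB); phase: φ = 57.0°.

|H| = 0.5454 (-5.3 dB), φ = 57.0°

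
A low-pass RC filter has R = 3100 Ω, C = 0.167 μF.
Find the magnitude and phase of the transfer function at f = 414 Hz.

Step 1 — Angular frequency: ω = 2π·414 = 2601 rad/s.
Step 2 — Transfer function: H(jω) = 1/(1 + jωRC).
Step 3 — Denominator: 1 + jωRC = 1 + j·2601·3100·1.67e-07 = 1 + j1.347.
Step 4 — H = 0.3554 - j0.4786.
Step 5 — Magnitude: |H| = 0.5962 (-4.5 dB); phase: φ = -53.4°.

|H| = 0.5962 (-4.5 dB), φ = -53.4°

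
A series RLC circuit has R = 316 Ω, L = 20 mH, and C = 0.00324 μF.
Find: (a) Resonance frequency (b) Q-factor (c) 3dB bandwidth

Step 1 — Resonance: ω₀ = 1/√(LC) = 1/√(0.02·3.24e-09) = 1.242e+05 rad/s.
Step 2 — f₀ = ω₀/(2π) = 1.977e+04 Hz.
Step 3 — Series Q: Q = ω₀L/R = 1.242e+05·0.02/316 = 7.862.
Step 4 — Bandwidth: Δω = ω₀/Q = 1.58e+04 rad/s; BW = Δω/(2π) = 2515 Hz.

(a) f₀ = 1.977e+04 Hz  (b) Q = 7.862  (c) BW = 2515 Hz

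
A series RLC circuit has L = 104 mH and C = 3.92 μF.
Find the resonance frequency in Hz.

Step 1 — Resonance condition Im(Z)=0 gives ω₀ = 1/√(LC).
Step 2 — ω₀ = 1/√(0.104·3.92e-06) = 1566 rad/s.
Step 3 — f₀ = ω₀/(2π) = 249.3 Hz.

f₀ = 249.3 Hz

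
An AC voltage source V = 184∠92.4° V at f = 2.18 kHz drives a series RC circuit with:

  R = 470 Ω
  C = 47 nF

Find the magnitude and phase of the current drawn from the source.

Step 1 — Angular frequency: ω = 2π·f = 2π·2180 = 1.37e+04 rad/s.
Step 2 — Component impedances:
  R: Z = R = 470 Ω
  C: Z = 1/(jωC) = -j/(ω·C) = 0 - j1553 Ω
Step 3 — Series combination: Z_total = R + C = 470 - j1553 Ω = 1623∠-73.2° Ω.
Step 4 — Source phasor: V = 184∠92.4° V = -7.705 + j183.8 V.
Step 5 — Ohm's law: I = V / Z_total = (-7.705 + j183.8) / (470 - j1553) = -0.1098 + j0.02826 A.
Step 6 — Convert to polar: |I| = 0.1134 A, ∠I = 165.6°.

I = 0.1134∠165.6° A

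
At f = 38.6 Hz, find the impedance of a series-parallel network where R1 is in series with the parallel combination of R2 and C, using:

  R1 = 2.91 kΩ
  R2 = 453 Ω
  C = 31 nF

Step 1 — Angular frequency: ω = 2π·f = 2π·38.6 = 242.5 rad/s.
Step 2 — Component impedances:
  R1: Z = R = 2910 Ω
  R2: Z = R = 453 Ω
  C: Z = 1/(jωC) = -j/(ω·C) = 0 - j1.33e+05 Ω
Step 3 — Parallel branch: R2 || C = 1/(1/R2 + 1/C) = 453 - j1.543 Ω.
Step 4 — Series with R1: Z_total = R1 + (R2 || C) = 3363 - j1.543 Ω = 3363∠-0.0° Ω.

Z = 3363 - j1.543 Ω = 3363∠-0.0° Ω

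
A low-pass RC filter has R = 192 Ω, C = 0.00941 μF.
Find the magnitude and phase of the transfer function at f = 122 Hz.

Step 1 — Angular frequency: ω = 2π·122 = 766.5 rad/s.
Step 2 — Transfer function: H(jω) = 1/(1 + jωRC).
Step 3 — Denominator: 1 + jωRC = 1 + j·766.5·192·9.41e-09 = 1 + j0.001385.
Step 4 — H = 1 - j0.001385.
Step 5 — Magnitude: |H| = 1 (-0.0 dB); phase: φ = -0.1°.

|H| = 1 (-0.0 dB), φ = -0.1°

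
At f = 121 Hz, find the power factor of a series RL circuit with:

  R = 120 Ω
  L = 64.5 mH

Step 1 — Angular frequency: ω = 2π·f = 2π·121 = 760.3 rad/s.
Step 2 — Component impedances:
  R: Z = R = 120 Ω
  L: Z = jωL = j·760.3·0.0645 = 0 + j49.04 Ω
Step 3 — Series combination: Z_total = R + L = 120 + j49.04 Ω = 129.6∠22.2° Ω.
Step 4 — Power factor: PF = cos(φ) = Re(Z)/|Z| = 120/129.63 = 0.9257.
Step 5 — Type: Im(Z) = 49.04 ⇒ lagging (phase φ = 22.2°).

PF = 0.9257 (lagging, φ = 22.2°)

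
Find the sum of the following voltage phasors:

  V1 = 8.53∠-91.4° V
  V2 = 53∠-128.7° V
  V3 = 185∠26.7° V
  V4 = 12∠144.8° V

Step 1 — Convert each phasor to rectangular form:
  V1 = 8.53·(cos(-91.4°) + j·sin(-91.4°)) = -0.2084 - j8.527 V
  V2 = 53·(cos(-128.7°) + j·sin(-128.7°)) = -33.14 - j41.36 V
  V3 = 185·(cos(26.7°) + j·sin(26.7°)) = 165.3 + j83.12 V
  V4 = 12·(cos(144.8°) + j·sin(144.8°)) = -9.806 + j6.917 V
Step 2 — Sum components: V_total = 122.1 + j40.15 V.
Step 3 — Convert to polar: |V_total| = 128.6 V, ∠V_total = 18.2°.

V_total = 128.6∠18.2° V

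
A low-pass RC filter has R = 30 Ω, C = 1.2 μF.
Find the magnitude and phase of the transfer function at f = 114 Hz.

Step 1 — Angular frequency: ω = 2π·114 = 716.3 rad/s.
Step 2 — Transfer function: H(jω) = 1/(1 + jωRC).
Step 3 — Denominator: 1 + jωRC = 1 + j·716.3·30·1.2e-06 = 1 + j0.02579.
Step 4 — H = 0.9993 - j0.02577.
Step 5 — Magnitude: |H| = 0.9997 (-0.0 dB); phase: φ = -1.5°.

|H| = 0.9997 (-0.0 dB), φ = -1.5°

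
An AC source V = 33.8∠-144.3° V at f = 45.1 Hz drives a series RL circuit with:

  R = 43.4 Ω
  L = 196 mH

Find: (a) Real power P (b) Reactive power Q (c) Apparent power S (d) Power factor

Step 1 — Angular frequency: ω = 2π·f = 2π·45.1 = 283.4 rad/s.
Step 2 — Component impedances:
  R: Z = R = 43.4 Ω
  L: Z = jωL = j·283.4·0.196 = 0 + j55.54 Ω
Step 3 — Series combination: Z_total = R + L = 43.4 + j55.54 Ω = 70.49∠52.0° Ω.
Step 4 — Source phasor: V = 33.8∠-144.3° V = -27.45 - j19.72 V.
Step 5 — Current: I = V / Z = -0.4603 + j0.1346 A = 0.4795∠163.7° A.
Step 6 — Complex power: S = V·I* = 9.98 + j12.77 VA.
Step 7 — Real power: P = Re(S) = 9.98 W.
Step 8 — Reactive power: Q = Im(S) = 12.77 VAR.
Step 9 — Apparent power: |S| = 16.21 VA.
Step 10 — Power factor: PF = P/|S| = 0.6157 (lagging).

(a) P = 9.98 W  (b) Q = 12.77 VAR  (c) S = 16.21 VA  (d) PF = 0.6157 (lagging)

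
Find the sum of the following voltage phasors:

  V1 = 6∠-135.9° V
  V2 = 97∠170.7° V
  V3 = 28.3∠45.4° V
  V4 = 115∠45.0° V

Step 1 — Convert each phasor to rectangular form:
  V1 = 6·(cos(-135.9°) + j·sin(-135.9°)) = -4.309 - j4.175 V
  V2 = 97·(cos(170.7°) + j·sin(170.7°)) = -95.73 + j15.68 V
  V3 = 28.3·(cos(45.4°) + j·sin(45.4°)) = 19.87 + j20.15 V
  V4 = 115·(cos(45.0°) + j·sin(45.0°)) = 81.32 + j81.32 V
Step 2 — Sum components: V_total = 1.154 + j113 V.
Step 3 — Convert to polar: |V_total| = 113 V, ∠V_total = 89.4°.

V_total = 113∠89.4° V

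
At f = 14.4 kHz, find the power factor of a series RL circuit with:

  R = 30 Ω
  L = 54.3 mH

Step 1 — Angular frequency: ω = 2π·f = 2π·1.44e+04 = 9.048e+04 rad/s.
Step 2 — Component impedances:
  R: Z = R = 30 Ω
  L: Z = jωL = j·9.048e+04·0.0543 = 0 + j4913 Ω
Step 3 — Series combination: Z_total = R + L = 30 + j4913 Ω = 4913∠89.7° Ω.
Step 4 — Power factor: PF = cos(φ) = Re(Z)/|Z| = 30/4913 = 0.006106.
Step 5 — Type: Im(Z) = 4913 ⇒ lagging (phase φ = 89.7°).

PF = 0.006106 (lagging, φ = 89.7°)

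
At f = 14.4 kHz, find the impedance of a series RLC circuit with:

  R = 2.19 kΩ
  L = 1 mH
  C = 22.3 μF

Step 1 — Angular frequency: ω = 2π·f = 2π·1.44e+04 = 9.048e+04 rad/s.
Step 2 — Component impedances:
  R: Z = R = 2190 Ω
  L: Z = jωL = j·9.048e+04·0.001 = 0 + j90.48 Ω
  C: Z = 1/(jωC) = -j/(ω·C) = 0 - j0.4956 Ω
Step 3 — Series combination: Z_total = R + L + C = 2190 + j89.98 Ω = 2192∠2.4° Ω.

Z = 2190 + j89.98 Ω = 2192∠2.4° Ω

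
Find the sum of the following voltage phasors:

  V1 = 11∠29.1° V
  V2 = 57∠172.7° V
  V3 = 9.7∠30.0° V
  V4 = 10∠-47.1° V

Step 1 — Convert each phasor to rectangular form:
  V1 = 11·(cos(29.1°) + j·sin(29.1°)) = 9.611 + j5.35 V
  V2 = 57·(cos(172.7°) + j·sin(172.7°)) = -56.54 + j7.243 V
  V3 = 9.7·(cos(30.0°) + j·sin(30.0°)) = 8.4 + j4.85 V
  V4 = 10·(cos(-47.1°) + j·sin(-47.1°)) = 6.807 - j7.325 V
Step 2 — Sum components: V_total = -31.72 + j10.12 V.
Step 3 — Convert to polar: |V_total| = 33.29 V, ∠V_total = 162.3°.

V_total = 33.29∠162.3° V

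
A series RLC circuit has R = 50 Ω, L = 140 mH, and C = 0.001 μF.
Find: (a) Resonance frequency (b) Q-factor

Step 1 — Resonance condition Im(Z)=0 gives ω₀ = 1/√(LC).
Step 2 — ω₀ = 1/√(0.14·1e-09) = 8.452e+04 rad/s.
Step 3 — f₀ = ω₀/(2π) = 1.345e+04 Hz.
Step 4 — Series Q: Q = ω₀L/R = 8.452e+04·0.14/50 = 236.6.

(a) f₀ = 1.345e+04 Hz  (b) Q = 236.6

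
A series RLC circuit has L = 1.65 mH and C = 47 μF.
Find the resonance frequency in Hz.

Step 1 — Resonance condition Im(Z)=0 gives ω₀ = 1/√(LC).
Step 2 — ω₀ = 1/√(0.00165·4.7e-05) = 3591 rad/s.
Step 3 — f₀ = ω₀/(2π) = 571.5 Hz.

f₀ = 571.5 Hz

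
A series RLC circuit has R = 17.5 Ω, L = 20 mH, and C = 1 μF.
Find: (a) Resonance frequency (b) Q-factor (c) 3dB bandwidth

Step 1 — Resonance: ω₀ = 1/√(LC) = 1/√(0.02·1e-06) = 7071 rad/s.
Step 2 — f₀ = ω₀/(2π) = 1125 Hz.
Step 3 — Series Q: Q = ω₀L/R = 7071·0.02/17.5 = 8.081.
Step 4 — Bandwidth: Δω = ω₀/Q = 875 rad/s; BW = Δω/(2π) = 139.3 Hz.

(a) f₀ = 1125 Hz  (b) Q = 8.081  (c) BW = 139.3 Hz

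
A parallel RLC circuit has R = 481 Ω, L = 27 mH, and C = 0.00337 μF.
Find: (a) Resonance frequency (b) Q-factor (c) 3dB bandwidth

Step 1 — Resonance: ω₀ = 1/√(LC) = 1/√(0.027·3.37e-09) = 1.048e+05 rad/s.
Step 2 — f₀ = ω₀/(2π) = 1.668e+04 Hz.
Step 3 — Parallel Q: Q = R/(ω₀L) = 481/(1.048e+05·0.027) = 0.1699.
Step 4 — Bandwidth: Δω = ω₀/Q = 6.169e+05 rad/s; BW = Δω/(2π) = 9.819e+04 Hz.

(a) f₀ = 1.668e+04 Hz  (b) Q = 0.1699  (c) BW = 9.819e+04 Hz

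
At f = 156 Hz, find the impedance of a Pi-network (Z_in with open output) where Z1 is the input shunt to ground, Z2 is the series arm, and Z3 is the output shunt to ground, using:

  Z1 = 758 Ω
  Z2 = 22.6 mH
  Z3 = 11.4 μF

Step 1 — Angular frequency: ω = 2π·f = 2π·156 = 980.2 rad/s.
Step 2 — Component impedances:
  Z1: Z = R = 758 Ω
  Z2: Z = jωL = j·980.2·0.0226 = 0 + j22.15 Ω
  Z3: Z = 1/(jωC) = -j/(ω·C) = 0 - j89.49 Ω
Step 3 — With open output, the series arm Z2 and the output shunt Z3 appear in series to ground: Z2 + Z3 = 0 - j67.34 Ω.
Step 4 — Parallel with input shunt Z1: Z_in = Z1 || (Z2 + Z3) = 5.936 - j66.81 Ω = 67.08∠-84.9° Ω.

Z = 5.936 - j66.81 Ω = 67.08∠-84.9° Ω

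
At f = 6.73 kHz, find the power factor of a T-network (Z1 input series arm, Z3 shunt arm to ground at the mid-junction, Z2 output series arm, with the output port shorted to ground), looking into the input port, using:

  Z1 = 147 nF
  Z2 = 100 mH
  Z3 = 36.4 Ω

Step 1 — Angular frequency: ω = 2π·f = 2π·6730 = 4.229e+04 rad/s.
Step 2 — Component impedances:
  Z1: Z = 1/(jωC) = -j/(ω·C) = 0 - j160.9 Ω
  Z2: Z = jωL = j·4.229e+04·0.1 = 0 + j4229 Ω
  Z3: Z = R = 36.4 Ω
Step 3 — With the output port shorted to ground, the output series arm Z2 runs from the junction to ground; the shunt arm Z3 also runs from the junction to ground. They appear in parallel: Z3 || Z2 = 36.4 + j0.3133 Ω.
Step 4 — Series with input arm Z1: Z_in = Z1 + (Z3 || Z2) = 36.4 - j160.6 Ω = 164.6∠-77.2° Ω.
Step 5 — Power factor: PF = cos(φ) = Re(Z)/|Z| = 36.4/164.6 = 0.2211.
Step 6 — Type: Im(Z) = -160.6 ⇒ leading (phase φ = -77.2°).

PF = 0.2211 (leading, φ = -77.2°)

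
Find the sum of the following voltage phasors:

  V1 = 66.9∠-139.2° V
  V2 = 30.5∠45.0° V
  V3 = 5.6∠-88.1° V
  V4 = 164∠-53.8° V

Step 1 — Convert each phasor to rectangular form:
  V1 = 66.9·(cos(-139.2°) + j·sin(-139.2°)) = -50.64 - j43.71 V
  V2 = 30.5·(cos(45.0°) + j·sin(45.0°)) = 21.57 + j21.57 V
  V3 = 5.6·(cos(-88.1°) + j·sin(-88.1°)) = 0.1857 - j5.597 V
  V4 = 164·(cos(-53.8°) + j·sin(-53.8°)) = 96.86 - j132.3 V
Step 2 — Sum components: V_total = 67.97 - j160.1 V.
Step 3 — Convert to polar: |V_total| = 173.9 V, ∠V_total = -67.0°.

V_total = 173.9∠-67.0° V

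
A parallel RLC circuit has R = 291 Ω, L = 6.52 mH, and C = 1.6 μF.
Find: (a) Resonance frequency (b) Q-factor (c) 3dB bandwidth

Step 1 — Resonance: ω₀ = 1/√(LC) = 1/√(0.00652·1.6e-06) = 9791 rad/s.
Step 2 — f₀ = ω₀/(2π) = 1558 Hz.
Step 3 — Parallel Q: Q = R/(ω₀L) = 291/(9791·0.00652) = 4.559.
Step 4 — Bandwidth: Δω = ω₀/Q = 2148 rad/s; BW = Δω/(2π) = 341.8 Hz.

(a) f₀ = 1558 Hz  (b) Q = 4.559  (c) BW = 341.8 Hz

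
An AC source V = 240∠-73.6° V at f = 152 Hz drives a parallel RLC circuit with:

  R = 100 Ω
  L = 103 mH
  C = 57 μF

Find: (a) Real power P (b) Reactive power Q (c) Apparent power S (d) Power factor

Step 1 — Angular frequency: ω = 2π·f = 2π·152 = 955 rad/s.
Step 2 — Component impedances:
  R: Z = R = 100 Ω
  L: Z = jωL = j·955·0.103 = 0 + j98.37 Ω
  C: Z = 1/(jωC) = -j/(ω·C) = 0 - j18.37 Ω
Step 3 — Parallel combination: 1/Z_total = 1/R + 1/L + 1/C; Z_total = 4.854 - j21.49 Ω = 22.03∠-77.3° Ω.
Step 4 — Source phasor: V = 240∠-73.6° V = 67.76 - j230.2 V.
Step 5 — Current: I = V / Z = 10.87 + j0.6976 A = 10.89∠3.7° A.
Step 6 — Complex power: S = V·I* = 576 - j2550 VA.
Step 7 — Real power: P = Re(S) = 576 W.
Step 8 — Reactive power: Q = Im(S) = -2550 VAR.
Step 9 — Apparent power: |S| = 2614 VA.
Step 10 — Power factor: PF = P/|S| = 0.2203 (leading).

(a) P = 576 W  (b) Q = -2550 VAR  (c) S = 2614 VA  (d) PF = 0.2203 (leading)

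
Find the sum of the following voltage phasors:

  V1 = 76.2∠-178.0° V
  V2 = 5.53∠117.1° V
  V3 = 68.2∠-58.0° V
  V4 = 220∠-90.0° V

Step 1 — Convert each phasor to rectangular form:
  V1 = 76.2·(cos(-178.0°) + j·sin(-178.0°)) = -76.15 - j2.659 V
  V2 = 5.53·(cos(117.1°) + j·sin(117.1°)) = -2.519 + j4.923 V
  V3 = 68.2·(cos(-58.0°) + j·sin(-58.0°)) = 36.14 - j57.84 V
  V4 = 220·(cos(-90.0°) + j·sin(-90.0°)) = 0 - j220 V
Step 2 — Sum components: V_total = -42.53 - j275.6 V.
Step 3 — Convert to polar: |V_total| = 278.8 V, ∠V_total = -98.8°.

V_total = 278.8∠-98.8° V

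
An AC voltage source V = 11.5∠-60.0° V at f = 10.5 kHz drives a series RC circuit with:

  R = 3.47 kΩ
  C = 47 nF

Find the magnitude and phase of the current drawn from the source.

Step 1 — Angular frequency: ω = 2π·f = 2π·1.05e+04 = 6.597e+04 rad/s.
Step 2 — Component impedances:
  R: Z = R = 3470 Ω
  C: Z = 1/(jωC) = -j/(ω·C) = 0 - j322.5 Ω
Step 3 — Series combination: Z_total = R + C = 3470 - j322.5 Ω = 3485∠-5.3° Ω.
Step 4 — Source phasor: V = 11.5∠-60.0° V = 5.75 - j9.959 V.
Step 5 — Ohm's law: I = V / Z_total = (5.75 - j9.959) / (3470 - j322.5) = 0.001907 - j0.002693 A.
Step 6 — Convert to polar: |I| = 0.0033 A, ∠I = -54.7°.

I = 0.0033∠-54.7° A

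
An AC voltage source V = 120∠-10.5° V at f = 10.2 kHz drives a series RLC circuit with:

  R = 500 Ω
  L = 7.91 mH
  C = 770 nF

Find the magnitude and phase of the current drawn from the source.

Step 1 — Angular frequency: ω = 2π·f = 2π·1.02e+04 = 6.409e+04 rad/s.
Step 2 — Component impedances:
  R: Z = R = 500 Ω
  L: Z = jωL = j·6.409e+04·0.00791 = 0 + j506.9 Ω
  C: Z = 1/(jωC) = -j/(ω·C) = 0 - j20.26 Ω
Step 3 — Series combination: Z_total = R + L + C = 500 + j486.7 Ω = 697.7∠44.2° Ω.
Step 4 — Source phasor: V = 120∠-10.5° V = 118 - j21.87 V.
Step 5 — Ohm's law: I = V / Z_total = (118 - j21.87) / (500 + j486.7) = 0.09932 - j0.1404 A.
Step 6 — Convert to polar: |I| = 0.172 A, ∠I = -54.7°.

I = 0.172∠-54.7° A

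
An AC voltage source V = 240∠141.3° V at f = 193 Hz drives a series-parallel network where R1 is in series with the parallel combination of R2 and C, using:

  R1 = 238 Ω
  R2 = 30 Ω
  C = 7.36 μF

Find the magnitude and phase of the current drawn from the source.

Step 1 — Angular frequency: ω = 2π·f = 2π·193 = 1213 rad/s.
Step 2 — Component impedances:
  R1: Z = R = 238 Ω
  R2: Z = R = 30 Ω
  C: Z = 1/(jωC) = -j/(ω·C) = 0 - j112 Ω
Step 3 — Parallel branch: R2 || C = 1/(1/R2 + 1/C) = 27.99 - j7.495 Ω.
Step 4 — Series with R1: Z_total = R1 + (R2 || C) = 266 - j7.495 Ω = 266.1∠-1.6° Ω.
Step 5 — Source phasor: V = 240∠141.3° V = -187.3 + j150.1 V.
Step 6 — Ohm's law: I = V / Z_total = (-187.3 + j150.1) / (266 - j7.495) = -0.7195 + j0.5439 A.
Step 7 — Convert to polar: |I| = 0.9019 A, ∠I = 142.9°.

I = 0.9019∠142.9° A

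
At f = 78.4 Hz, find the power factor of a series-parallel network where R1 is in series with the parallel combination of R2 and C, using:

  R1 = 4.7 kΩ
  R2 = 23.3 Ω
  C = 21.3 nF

Step 1 — Angular frequency: ω = 2π·f = 2π·78.4 = 492.6 rad/s.
Step 2 — Component impedances:
  R1: Z = R = 4700 Ω
  R2: Z = R = 23.3 Ω
  C: Z = 1/(jωC) = -j/(ω·C) = 0 - j9.531e+04 Ω
Step 3 — Parallel branch: R2 || C = 1/(1/R2 + 1/C) = 23.3 - j0.005696 Ω.
Step 4 — Series with R1: Z_total = R1 + (R2 || C) = 4723 - j0.005696 Ω = 4723∠-0.0° Ω.
Step 5 — Power factor: PF = cos(φ) = Re(Z)/|Z| = 4723/4723 = 1.
Step 6 — Type: Im(Z) = -0.005696 ⇒ leading (phase φ = -0.0°).

PF = 1 (leading, φ = -0.0°)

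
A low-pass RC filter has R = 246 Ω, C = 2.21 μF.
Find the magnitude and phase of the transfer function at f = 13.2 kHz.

Step 1 — Angular frequency: ω = 2π·1.32e+04 = 8.294e+04 rad/s.
Step 2 — Transfer function: H(jω) = 1/(1 + jωRC).
Step 3 — Denominator: 1 + jωRC = 1 + j·8.294e+04·246·2.21e-06 = 1 + j45.09.
Step 4 — H = 0.0004916 - j0.02217.
Step 5 — Magnitude: |H| = 0.02217 (-33.1 dB); phase: φ = -88.7°.

|H| = 0.02217 (-33.1 dB), φ = -88.7°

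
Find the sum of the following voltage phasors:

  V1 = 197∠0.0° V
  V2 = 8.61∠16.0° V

Step 1 — Convert each phasor to rectangular form:
  V1 = 197·(cos(0.0°) + j·sin(0.0°)) = 197 V
  V2 = 8.61·(cos(16.0°) + j·sin(16.0°)) = 8.276 + j2.373 V
Step 2 — Sum components: V_total = 205.3 + j2.373 V.
Step 3 — Convert to polar: |V_total| = 205.3 V, ∠V_total = 0.7°.

V_total = 205.3∠0.7° V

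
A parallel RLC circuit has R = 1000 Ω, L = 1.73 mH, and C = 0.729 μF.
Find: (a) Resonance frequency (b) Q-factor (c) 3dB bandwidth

Step 1 — Resonance: ω₀ = 1/√(LC) = 1/√(0.00173·7.29e-07) = 2.816e+04 rad/s.
Step 2 — f₀ = ω₀/(2π) = 4482 Hz.
Step 3 — Parallel Q: Q = R/(ω₀L) = 1000/(2.816e+04·0.00173) = 20.53.
Step 4 — Bandwidth: Δω = ω₀/Q = 1372 rad/s; BW = Δω/(2π) = 218.3 Hz.

(a) f₀ = 4482 Hz  (b) Q = 20.53  (c) BW = 218.3 Hz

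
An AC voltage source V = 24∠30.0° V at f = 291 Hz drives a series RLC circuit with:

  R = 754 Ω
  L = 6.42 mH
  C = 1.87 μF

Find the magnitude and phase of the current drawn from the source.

Step 1 — Angular frequency: ω = 2π·f = 2π·291 = 1828 rad/s.
Step 2 — Component impedances:
  R: Z = R = 754 Ω
  L: Z = jωL = j·1828·0.00642 = 0 + j11.74 Ω
  C: Z = 1/(jωC) = -j/(ω·C) = 0 - j292.5 Ω
Step 3 — Series combination: Z_total = R + L + C = 754 - j280.7 Ω = 804.6∠-20.4° Ω.
Step 4 — Source phasor: V = 24∠30.0° V = 20.78 + j12 V.
Step 5 — Ohm's law: I = V / Z_total = (20.78 + j12) / (754 - j280.7) = 0.01901 + j0.02299 A.
Step 6 — Convert to polar: |I| = 0.02983 A, ∠I = 50.4°.

I = 0.02983∠50.4° A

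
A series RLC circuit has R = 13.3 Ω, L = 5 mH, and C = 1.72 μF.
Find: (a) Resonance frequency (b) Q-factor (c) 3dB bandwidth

Step 1 — Resonance: ω₀ = 1/√(LC) = 1/√(0.005·1.72e-06) = 1.078e+04 rad/s.
Step 2 — f₀ = ω₀/(2π) = 1716 Hz.
Step 3 — Series Q: Q = ω₀L/R = 1.078e+04·0.005/13.3 = 4.054.
Step 4 — Bandwidth: Δω = ω₀/Q = 2660 rad/s; BW = Δω/(2π) = 423.4 Hz.

(a) f₀ = 1716 Hz  (b) Q = 4.054  (c) BW = 423.4 Hz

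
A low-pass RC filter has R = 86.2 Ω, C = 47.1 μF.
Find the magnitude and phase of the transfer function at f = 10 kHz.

Step 1 — Angular frequency: ω = 2π·1e+04 = 6.283e+04 rad/s.
Step 2 — Transfer function: H(jω) = 1/(1 + jωRC).
Step 3 — Denominator: 1 + jωRC = 1 + j·6.283e+04·86.2·4.71e-05 = 1 + j255.1.
Step 4 — H = 1.537e-05 - j0.00392.
Step 5 — Magnitude: |H| = 0.00392 (-48.1 dB); phase: φ = -89.8°.

|H| = 0.00392 (-48.1 dB), φ = -89.8°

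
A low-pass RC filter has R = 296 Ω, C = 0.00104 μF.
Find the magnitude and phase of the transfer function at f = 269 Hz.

Step 1 — Angular frequency: ω = 2π·269 = 1690 rad/s.
Step 2 — Transfer function: H(jω) = 1/(1 + jωRC).
Step 3 — Denominator: 1 + jωRC = 1 + j·1690·296·1.04e-09 = 1 + j0.0005203.
Step 4 — H = 1 - j0.0005203.
Step 5 — Magnitude: |H| = 1 (-0.0 dB); phase: φ = -0.0°.

|H| = 1 (-0.0 dB), φ = -0.0°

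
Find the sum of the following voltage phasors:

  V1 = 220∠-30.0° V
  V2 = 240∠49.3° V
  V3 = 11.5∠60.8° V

Step 1 — Convert each phasor to rectangular form:
  V1 = 220·(cos(-30.0°) + j·sin(-30.0°)) = 190.5 - j110 V
  V2 = 240·(cos(49.3°) + j·sin(49.3°)) = 156.5 + j182 V
  V3 = 11.5·(cos(60.8°) + j·sin(60.8°)) = 5.61 + j10.04 V
Step 2 — Sum components: V_total = 352.6 + j81.99 V.
Step 3 — Convert to polar: |V_total| = 362 V, ∠V_total = 13.1°.

V_total = 362∠13.1° V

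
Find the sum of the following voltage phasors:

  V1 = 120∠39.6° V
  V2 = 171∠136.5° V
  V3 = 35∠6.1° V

Step 1 — Convert each phasor to rectangular form:
  V1 = 120·(cos(39.6°) + j·sin(39.6°)) = 92.46 + j76.49 V
  V2 = 171·(cos(136.5°) + j·sin(136.5°)) = -124 + j117.7 V
  V3 = 35·(cos(6.1°) + j·sin(6.1°)) = 34.8 + j3.719 V
Step 2 — Sum components: V_total = 3.224 + j197.9 V.
Step 3 — Convert to polar: |V_total| = 197.9 V, ∠V_total = 89.1°.

V_total = 197.9∠89.1° V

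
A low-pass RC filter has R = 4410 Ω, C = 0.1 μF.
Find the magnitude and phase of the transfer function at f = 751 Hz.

Step 1 — Angular frequency: ω = 2π·751 = 4719 rad/s.
Step 2 — Transfer function: H(jω) = 1/(1 + jωRC).
Step 3 — Denominator: 1 + jωRC = 1 + j·4719·4410·1e-07 = 1 + j2.081.
Step 4 — H = 0.1876 - j0.3904.
Step 5 — Magnitude: |H| = 0.4331 (-7.3 dB); phase: φ = -64.3°.

|H| = 0.4331 (-7.3 dB), φ = -64.3°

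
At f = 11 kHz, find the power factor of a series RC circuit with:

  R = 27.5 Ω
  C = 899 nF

Step 1 — Angular frequency: ω = 2π·f = 2π·1.1e+04 = 6.912e+04 rad/s.
Step 2 — Component impedances:
  R: Z = R = 27.5 Ω
  C: Z = 1/(jωC) = -j/(ω·C) = 0 - j16.09 Ω
Step 3 — Series combination: Z_total = R + C = 27.5 - j16.09 Ω = 31.86∠-30.3° Ω.
Step 4 — Power factor: PF = cos(φ) = Re(Z)/|Z| = 27.5/31.863 = 0.8631.
Step 5 — Type: Im(Z) = -16.09 ⇒ leading (phase φ = -30.3°).

PF = 0.8631 (leading, φ = -30.3°)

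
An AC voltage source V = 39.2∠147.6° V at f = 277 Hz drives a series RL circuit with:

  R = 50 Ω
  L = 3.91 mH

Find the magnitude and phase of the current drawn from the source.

Step 1 — Angular frequency: ω = 2π·f = 2π·277 = 1740 rad/s.
Step 2 — Component impedances:
  R: Z = R = 50 Ω
  L: Z = jωL = j·1740·0.00391 = 0 + j6.805 Ω
Step 3 — Series combination: Z_total = R + L = 50 + j6.805 Ω = 50.46∠7.8° Ω.
Step 4 — Source phasor: V = 39.2∠147.6° V = -33.1 + j21 V.
Step 5 — Ohm's law: I = V / Z_total = (-33.1 + j21) / (50 + j6.805) = -0.5938 + j0.5009 A.
Step 6 — Convert to polar: |I| = 0.7768 A, ∠I = 139.8°.

I = 0.7768∠139.8° A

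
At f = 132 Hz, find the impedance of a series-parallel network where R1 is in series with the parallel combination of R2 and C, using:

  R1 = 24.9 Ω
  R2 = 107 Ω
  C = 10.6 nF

Step 1 — Angular frequency: ω = 2π·f = 2π·132 = 829.4 rad/s.
Step 2 — Component impedances:
  R1: Z = R = 24.9 Ω
  R2: Z = R = 107 Ω
  C: Z = 1/(jωC) = -j/(ω·C) = 0 - j1.137e+05 Ω
Step 3 — Parallel branch: R2 || C = 1/(1/R2 + 1/C) = 107 - j0.1007 Ω.
Step 4 — Series with R1: Z_total = R1 + (R2 || C) = 131.9 - j0.1007 Ω = 131.9∠-0.0° Ω.

Z = 131.9 - j0.1007 Ω = 131.9∠-0.0° Ω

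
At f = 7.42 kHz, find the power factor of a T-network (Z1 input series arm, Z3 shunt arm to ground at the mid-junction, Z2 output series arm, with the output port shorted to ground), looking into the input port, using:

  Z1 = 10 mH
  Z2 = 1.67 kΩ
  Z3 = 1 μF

Step 1 — Angular frequency: ω = 2π·f = 2π·7420 = 4.662e+04 rad/s.
Step 2 — Component impedances:
  Z1: Z = jωL = j·4.662e+04·0.01 = 0 + j466.2 Ω
  Z2: Z = R = 1670 Ω
  Z3: Z = 1/(jωC) = -j/(ω·C) = 0 - j21.45 Ω
Step 3 — With the output port shorted to ground, the output series arm Z2 runs from the junction to ground; the shunt arm Z3 also runs from the junction to ground. They appear in parallel: Z3 || Z2 = 0.2755 - j21.45 Ω.
Step 4 — Series with input arm Z1: Z_in = Z1 + (Z3 || Z2) = 0.2755 + j444.8 Ω = 444.8∠90.0° Ω.
Step 5 — Power factor: PF = cos(φ) = Re(Z)/|Z| = 0.27545/444.77 = 0.0006193.
Step 6 — Type: Im(Z) = 444.8 ⇒ lagging (phase φ = 90.0°).

PF = 0.0006193 (lagging, φ = 90.0°)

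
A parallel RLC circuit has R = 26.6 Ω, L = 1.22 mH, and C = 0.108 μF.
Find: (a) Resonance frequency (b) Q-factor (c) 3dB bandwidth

Step 1 — Resonance: ω₀ = 1/√(LC) = 1/√(0.00122·1.08e-07) = 8.712e+04 rad/s.
Step 2 — f₀ = ω₀/(2π) = 1.387e+04 Hz.
Step 3 — Parallel Q: Q = R/(ω₀L) = 26.6/(8.712e+04·0.00122) = 0.2503.
Step 4 — Bandwidth: Δω = ω₀/Q = 3.481e+05 rad/s; BW = Δω/(2π) = 5.54e+04 Hz.

(a) f₀ = 1.387e+04 Hz  (b) Q = 0.2503  (c) BW = 5.54e+04 Hz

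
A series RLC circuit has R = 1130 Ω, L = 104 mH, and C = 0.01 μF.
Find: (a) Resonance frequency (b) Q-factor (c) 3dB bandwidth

Step 1 — Resonance condition Im(Z)=0 gives ω₀ = 1/√(LC).
Step 2 — ω₀ = 1/√(0.104·1e-08) = 3.101e+04 rad/s.
Step 3 — f₀ = ω₀/(2π) = 4935 Hz.
Step 4 — Series Q: Q = ω₀L/R = 3.101e+04·0.104/1130 = 2.854.
Step 5 — 3dB bandwidth: Δω = ω₀/Q = 1.087e+04 rad/s; BW = Δω/(2π) = 1729 Hz.

(a) f₀ = 4935 Hz  (b) Q = 2.854  (c) BW = 1729 Hz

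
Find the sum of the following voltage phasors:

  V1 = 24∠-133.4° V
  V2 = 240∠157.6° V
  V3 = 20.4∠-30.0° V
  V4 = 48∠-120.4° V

Step 1 — Convert each phasor to rectangular form:
  V1 = 24·(cos(-133.4°) + j·sin(-133.4°)) = -16.49 - j17.44 V
  V2 = 240·(cos(157.6°) + j·sin(157.6°)) = -221.9 + j91.46 V
  V3 = 20.4·(cos(-30.0°) + j·sin(-30.0°)) = 17.67 - j10.2 V
  V4 = 48·(cos(-120.4°) + j·sin(-120.4°)) = -24.29 - j41.4 V
Step 2 — Sum components: V_total = -245 + j22.42 V.
Step 3 — Convert to polar: |V_total| = 246 V, ∠V_total = 174.8°.

V_total = 246∠174.8° V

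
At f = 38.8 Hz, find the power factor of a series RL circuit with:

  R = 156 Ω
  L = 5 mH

Step 1 — Angular frequency: ω = 2π·f = 2π·38.8 = 243.8 rad/s.
Step 2 — Component impedances:
  R: Z = R = 156 Ω
  L: Z = jωL = j·243.8·0.005 = 0 + j1.219 Ω
Step 3 — Series combination: Z_total = R + L = 156 + j1.219 Ω = 156∠0.4° Ω.
Step 4 — Power factor: PF = cos(φ) = Re(Z)/|Z| = 156/156 = 1.
Step 5 — Type: Im(Z) = 1.219 ⇒ lagging (phase φ = 0.4°).

PF = 1 (lagging, φ = 0.4°)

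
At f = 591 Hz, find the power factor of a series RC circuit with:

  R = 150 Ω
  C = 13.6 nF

Step 1 — Angular frequency: ω = 2π·f = 2π·591 = 3713 rad/s.
Step 2 — Component impedances:
  R: Z = R = 150 Ω
  C: Z = 1/(jωC) = -j/(ω·C) = 0 - j1.98e+04 Ω
Step 3 — Series combination: Z_total = R + C = 150 - j1.98e+04 Ω = 1.98e+04∠-89.6° Ω.
Step 4 — Power factor: PF = cos(φ) = Re(Z)/|Z| = 150/19802 = 0.007575.
Step 5 — Type: Im(Z) = -1.98e+04 ⇒ leading (phase φ = -89.6°).

PF = 0.007575 (leading, φ = -89.6°)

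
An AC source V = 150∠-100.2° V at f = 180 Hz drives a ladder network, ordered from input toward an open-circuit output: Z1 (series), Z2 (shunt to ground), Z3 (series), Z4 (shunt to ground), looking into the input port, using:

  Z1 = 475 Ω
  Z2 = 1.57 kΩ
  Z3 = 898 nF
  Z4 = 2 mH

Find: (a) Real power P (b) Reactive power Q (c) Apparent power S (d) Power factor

Step 1 — Angular frequency: ω = 2π·f = 2π·180 = 1131 rad/s.
Step 2 — Component impedances:
  Z1: Z = R = 475 Ω
  Z2: Z = R = 1570 Ω
  Z3: Z = 1/(jωC) = -j/(ω·C) = 0 - j984.6 Ω
  Z4: Z = jωL = j·1131·0.002 = 0 + j2.262 Ω
Step 3 — Ladder network (open output): work backward from the far end, alternating series and parallel combinations. Z_in = 916.7 - j706 Ω = 1157∠-37.6° Ω.
Step 4 — Source phasor: V = 150∠-100.2° V = -26.56 - j147.6 V.
Step 5 — Current: I = V / Z = 0.05966 - j0.1151 A = 0.1296∠-62.6° A.
Step 6 — Complex power: S = V·I* = 15.41 - j11.86 VA.
Step 7 — Real power: P = Re(S) = 15.41 W.
Step 8 — Reactive power: Q = Im(S) = -11.86 VAR.
Step 9 — Apparent power: |S| = 19.45 VA.
Step 10 — Power factor: PF = P/|S| = 0.7923 (leading).

(a) P = 15.41 W  (b) Q = -11.86 VAR  (c) S = 19.45 VA  (d) PF = 0.7923 (leading)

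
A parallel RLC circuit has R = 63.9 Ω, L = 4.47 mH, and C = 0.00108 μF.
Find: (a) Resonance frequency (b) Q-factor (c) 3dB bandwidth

Step 1 — Resonance: ω₀ = 1/√(LC) = 1/√(0.00447·1.08e-09) = 4.551e+05 rad/s.
Step 2 — f₀ = ω₀/(2π) = 7.244e+04 Hz.
Step 3 — Parallel Q: Q = R/(ω₀L) = 63.9/(4.551e+05·0.00447) = 0.03141.
Step 4 — Bandwidth: Δω = ω₀/Q = 1.449e+07 rad/s; BW = Δω/(2π) = 2.306e+06 Hz.

(a) f₀ = 7.244e+04 Hz  (b) Q = 0.03141  (c) BW = 2.306e+06 Hz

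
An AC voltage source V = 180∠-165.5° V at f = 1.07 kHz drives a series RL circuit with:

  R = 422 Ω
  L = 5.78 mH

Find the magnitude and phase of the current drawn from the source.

Step 1 — Angular frequency: ω = 2π·f = 2π·1070 = 6723 rad/s.
Step 2 — Component impedances:
  R: Z = R = 422 Ω
  L: Z = jωL = j·6723·0.00578 = 0 + j38.86 Ω
Step 3 — Series combination: Z_total = R + L = 422 + j38.86 Ω = 423.8∠5.3° Ω.
Step 4 — Source phasor: V = 180∠-165.5° V = -174.3 - j45.07 V.
Step 5 — Ohm's law: I = V / Z_total = (-174.3 - j45.07) / (422 + j38.86) = -0.4192 - j0.06819 A.
Step 6 — Convert to polar: |I| = 0.4247 A, ∠I = -170.8°.

I = 0.4247∠-170.8° A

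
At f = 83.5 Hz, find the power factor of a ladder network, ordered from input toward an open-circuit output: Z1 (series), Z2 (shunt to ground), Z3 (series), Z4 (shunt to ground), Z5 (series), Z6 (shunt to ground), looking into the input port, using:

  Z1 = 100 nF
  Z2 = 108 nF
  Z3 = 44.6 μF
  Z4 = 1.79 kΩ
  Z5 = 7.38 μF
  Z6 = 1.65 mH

Step 1 — Angular frequency: ω = 2π·f = 2π·83.5 = 524.6 rad/s.
Step 2 — Component impedances:
  Z1: Z = 1/(jωC) = -j/(ω·C) = 0 - j1.906e+04 Ω
  Z2: Z = 1/(jωC) = -j/(ω·C) = 0 - j1.765e+04 Ω
  Z3: Z = 1/(jωC) = -j/(ω·C) = 0 - j42.74 Ω
  Z4: Z = R = 1790 Ω
  Z5: Z = 1/(jωC) = -j/(ω·C) = 0 - j258.3 Ω
  Z6: Z = jωL = j·524.6·0.00165 = 0 + j0.8657 Ω
Step 3 — Ladder network (open output): work backward from the far end, alternating series and parallel combinations. Z_in = 35.08 - j1.935e+04 Ω = 1.935e+04∠-89.9° Ω.
Step 4 — Power factor: PF = cos(φ) = Re(Z)/|Z| = 35.08/1.935e+04 = 0.001813.
Step 5 — Type: Im(Z) = -1.935e+04 ⇒ leading (phase φ = -89.9°).

PF = 0.001813 (leading, φ = -89.9°)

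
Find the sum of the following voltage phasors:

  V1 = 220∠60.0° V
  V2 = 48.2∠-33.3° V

Step 1 — Convert each phasor to rectangular form:
  V1 = 220·(cos(60.0°) + j·sin(60.0°)) = 110 + j190.5 V
  V2 = 48.2·(cos(-33.3°) + j·sin(-33.3°)) = 40.29 - j26.46 V
Step 2 — Sum components: V_total = 150.3 + j164.1 V.
Step 3 — Convert to polar: |V_total| = 222.5 V, ∠V_total = 47.5°.

V_total = 222.5∠47.5° V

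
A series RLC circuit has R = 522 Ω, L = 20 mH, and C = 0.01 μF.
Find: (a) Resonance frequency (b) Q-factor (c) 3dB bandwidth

Step 1 — Resonance: ω₀ = 1/√(LC) = 1/√(0.02·1e-08) = 7.071e+04 rad/s.
Step 2 — f₀ = ω₀/(2π) = 1.125e+04 Hz.
Step 3 — Series Q: Q = ω₀L/R = 7.071e+04·0.02/522 = 2.709.
Step 4 — Bandwidth: Δω = ω₀/Q = 2.61e+04 rad/s; BW = Δω/(2π) = 4154 Hz.

(a) f₀ = 1.125e+04 Hz  (b) Q = 2.709  (c) BW = 4154 Hz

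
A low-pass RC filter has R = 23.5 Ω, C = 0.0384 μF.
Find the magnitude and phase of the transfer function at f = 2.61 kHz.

Step 1 — Angular frequency: ω = 2π·2610 = 1.64e+04 rad/s.
Step 2 — Transfer function: H(jω) = 1/(1 + jωRC).
Step 3 — Denominator: 1 + jωRC = 1 + j·1.64e+04·23.5·3.84e-08 = 1 + j0.0148.
Step 4 — H = 0.9998 - j0.0148.
Step 5 — Magnitude: |H| = 0.9999 (-0.0 dB); phase: φ = -0.8°.

|H| = 0.9999 (-0.0 dB), φ = -0.8°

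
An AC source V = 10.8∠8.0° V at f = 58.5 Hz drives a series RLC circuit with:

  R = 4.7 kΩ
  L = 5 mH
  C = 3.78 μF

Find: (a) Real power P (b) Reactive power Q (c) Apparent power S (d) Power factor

Step 1 — Angular frequency: ω = 2π·f = 2π·58.5 = 367.6 rad/s.
Step 2 — Component impedances:
  R: Z = R = 4700 Ω
  L: Z = jωL = j·367.6·0.005 = 0 + j1.838 Ω
  C: Z = 1/(jωC) = -j/(ω·C) = 0 - j719.7 Ω
Step 3 — Series combination: Z_total = R + L + C = 4700 - j717.9 Ω = 4755∠-8.7° Ω.
Step 4 — Source phasor: V = 10.8∠8.0° V = 10.69 + j1.503 V.
Step 5 — Current: I = V / Z = 0.002176 + j0.0006522 A = 0.002272∠16.7° A.
Step 6 — Complex power: S = V·I* = 0.02425 - j0.003704 VA.
Step 7 — Real power: P = Re(S) = 0.02425 W.
Step 8 — Reactive power: Q = Im(S) = -0.003704 VAR.
Step 9 — Apparent power: |S| = 0.02453 VA.
Step 10 — Power factor: PF = P/|S| = 0.9885 (leading).

(a) P = 0.02425 W  (b) Q = -0.003704 VAR  (c) S = 0.02453 VA  (d) PF = 0.9885 (leading)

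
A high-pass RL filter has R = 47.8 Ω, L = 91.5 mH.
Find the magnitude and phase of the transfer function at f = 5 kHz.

Step 1 — Angular frequency: ω = 2π·5000 = 3.142e+04 rad/s.
Step 2 — Transfer function: H(jω) = jωL/(R + jωL).
Step 3 — Numerator jωL = j·2875; denominator R + jωL = 47.8 + j2875.
Step 4 — H = 0.9997 + j0.01662.
Step 5 — Magnitude: |H| = 0.9999 (-0.0 dB); phase: φ = 1.0°.

|H| = 0.9999 (-0.0 dB), φ = 1.0°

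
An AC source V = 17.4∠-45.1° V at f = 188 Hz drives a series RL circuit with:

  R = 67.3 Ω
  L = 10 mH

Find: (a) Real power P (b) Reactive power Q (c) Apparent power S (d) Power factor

Step 1 — Angular frequency: ω = 2π·f = 2π·188 = 1181 rad/s.
Step 2 — Component impedances:
  R: Z = R = 67.3 Ω
  L: Z = jωL = j·1181·0.01 = 0 + j11.81 Ω
Step 3 — Series combination: Z_total = R + L = 67.3 + j11.81 Ω = 68.33∠10.0° Ω.
Step 4 — Source phasor: V = 17.4∠-45.1° V = 12.28 - j12.33 V.
Step 5 — Current: I = V / Z = 0.1459 - j0.2087 A = 0.2547∠-55.1° A.
Step 6 — Complex power: S = V·I* = 4.364 + j0.766 VA.
Step 7 — Real power: P = Re(S) = 4.364 W.
Step 8 — Reactive power: Q = Im(S) = 0.766 VAR.
Step 9 — Apparent power: |S| = 4.431 VA.
Step 10 — Power factor: PF = P/|S| = 0.9849 (lagging).

(a) P = 4.364 W  (b) Q = 0.766 VAR  (c) S = 4.431 VA  (d) PF = 0.9849 (lagging)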